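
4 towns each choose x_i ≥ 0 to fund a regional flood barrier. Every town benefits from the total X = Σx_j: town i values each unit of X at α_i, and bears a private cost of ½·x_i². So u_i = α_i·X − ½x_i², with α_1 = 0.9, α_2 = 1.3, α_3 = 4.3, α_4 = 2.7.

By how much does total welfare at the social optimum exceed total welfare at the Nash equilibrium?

98.78

Town i's FOC: ∂u_i/∂x_i = α_i − x_i = 0, so x_i* = α_i.
NE contributions = (0.9, 1.3, 4.3, 2.7); X = 9.2.
W^NE = (Σα)·X − ½Σα_i² = 9.2² − ½·28.28 = 70.5.
Planner sets x_i = Σα_j = 9.2 for every i, so X^SO = 4·9.2 = 36.8.
W^SO = (Σα)·X^SO − ½·4·(Σα)² = (4/2)·9.2² = 169.28.
Deadweight loss = W^SO − W^NE = 98.78.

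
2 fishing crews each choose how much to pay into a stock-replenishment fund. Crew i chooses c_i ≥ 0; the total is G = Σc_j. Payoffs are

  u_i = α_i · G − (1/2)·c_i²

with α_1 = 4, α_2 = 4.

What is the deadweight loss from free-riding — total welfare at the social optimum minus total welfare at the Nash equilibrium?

Crew i's FOC: ∂u_i/∂c_i = α_i − c_i = 0, so c_i* = α_i.
NE contributions = (4, 4); G = 8.
W^NE = (Σα)·G − ½Σα_i² = 8² − ½·32 = 48.
Planner sets c_i = Σα_j = 8 for every i, so G^SO = 2·8 = 16.
W^SO = (Σα)·G^SO − ½·2·(Σα)² = (2/2)·8² = 64.
Deadweight loss = W^SO − W^NE = 16.

16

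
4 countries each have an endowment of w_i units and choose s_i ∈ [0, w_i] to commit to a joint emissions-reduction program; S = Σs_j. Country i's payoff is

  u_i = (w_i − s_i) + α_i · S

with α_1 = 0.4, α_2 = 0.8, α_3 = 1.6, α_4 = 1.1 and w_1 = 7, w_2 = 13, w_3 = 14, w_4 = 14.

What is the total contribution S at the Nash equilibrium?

∂u_i/∂s_i = α_i − 1, so country i contributes w_i if α_i > 1, else 0.
α_i > 1 for i ∈ {3, 4}; NE contributions (0, 0, 14, 14), S = 28.

28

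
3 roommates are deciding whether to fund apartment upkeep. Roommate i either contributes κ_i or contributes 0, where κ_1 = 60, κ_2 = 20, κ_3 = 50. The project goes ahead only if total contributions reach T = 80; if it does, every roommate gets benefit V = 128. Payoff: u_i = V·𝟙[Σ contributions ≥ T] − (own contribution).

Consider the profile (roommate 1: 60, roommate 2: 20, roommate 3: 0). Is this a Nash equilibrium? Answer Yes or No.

Yes

Total = 80 ≥ 80: provided.
Roommate 1 (pledges 60, payoff 68): dropping to 0 → total 20, payoff 0. No gain.
Roommate 2 (pledges 20, payoff 108): dropping to 0 → total 60, payoff 0. No gain.
Roommate 3 (pledges 0, payoff 128): pledging 50 → total 130, payoff 78. No gain.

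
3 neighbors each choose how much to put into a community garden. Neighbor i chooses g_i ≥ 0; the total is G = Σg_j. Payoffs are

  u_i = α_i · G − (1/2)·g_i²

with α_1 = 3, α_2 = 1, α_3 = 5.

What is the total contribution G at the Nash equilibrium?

Neighbor i's FOC: ∂u_i/∂g_i = α_i − g_i = 0, so g_i* = α_i.
NE contributions = (3, 1, 5); G = 9.

9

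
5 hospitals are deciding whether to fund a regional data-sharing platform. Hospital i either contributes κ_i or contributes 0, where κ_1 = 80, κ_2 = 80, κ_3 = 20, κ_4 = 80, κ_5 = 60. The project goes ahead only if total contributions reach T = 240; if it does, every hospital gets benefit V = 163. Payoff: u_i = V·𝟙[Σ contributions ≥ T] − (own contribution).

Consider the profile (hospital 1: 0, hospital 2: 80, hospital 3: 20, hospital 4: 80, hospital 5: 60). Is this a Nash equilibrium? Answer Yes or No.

Yes

Total = 240 ≥ 240: provided.
Hospital 1 (pledges 0, payoff 163): pledging 80 → total 320, payoff 83. No gain.
Hospital 2 (pledges 80, payoff 83): dropping to 0 → total 160, payoff 0. No gain.
Hospital 3 (pledges 20, payoff 143): dropping to 0 → total 220, payoff 0. No gain.
Hospital 4 (pledges 80, payoff 83): dropping to 0 → total 160, payoff 0. No gain.
Hospital 5 (pledges 60, payoff 103): dropping to 0 → total 180, payoff 0. No gain.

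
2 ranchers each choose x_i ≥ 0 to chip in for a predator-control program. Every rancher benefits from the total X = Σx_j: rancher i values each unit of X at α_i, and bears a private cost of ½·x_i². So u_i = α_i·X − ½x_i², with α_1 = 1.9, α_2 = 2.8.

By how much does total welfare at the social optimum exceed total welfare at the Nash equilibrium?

Rancher i's FOC: ∂u_i/∂x_i = α_i − x_i = 0, so x_i* = α_i.
NE contributions = (1.9, 2.8); X = 4.7.
W^NE = (Σα)·X − ½Σα_i² = 4.7² − ½·11.45 = 16.365.
Planner sets x_i = Σα_j = 4.7 for every i, so X^SO = 2·4.7 = 9.4.
W^SO = (Σα)·X^SO − ½·2·(Σα)² = (2/2)·4.7² = 22.09.
Deadweight loss = W^SO − W^NE = 5.725.

5.725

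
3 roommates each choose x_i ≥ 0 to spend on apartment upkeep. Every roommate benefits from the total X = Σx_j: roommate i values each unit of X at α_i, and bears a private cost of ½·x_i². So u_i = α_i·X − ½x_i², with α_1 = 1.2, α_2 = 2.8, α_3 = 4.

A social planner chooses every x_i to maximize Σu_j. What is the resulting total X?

24

Planner FOC: ∂(Σu_j)/∂x_i = (Σα_j) − x_i = 0, so x_i^SO = Σα_j = 8 for every i; X^SO = 24.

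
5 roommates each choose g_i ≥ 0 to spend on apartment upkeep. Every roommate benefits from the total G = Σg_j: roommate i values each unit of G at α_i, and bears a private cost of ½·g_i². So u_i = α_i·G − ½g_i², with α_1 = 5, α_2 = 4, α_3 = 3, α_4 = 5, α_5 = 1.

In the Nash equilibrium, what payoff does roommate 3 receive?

49.5

Roommate i's FOC: ∂u_i/∂g_i = α_i − g_i = 0, so g_i* = α_i.
NE contributions = (5, 4, 3, 5, 1); G = 18.
u_3 = α_3·G − ½·(g_3)² = 3·18 − ½·3² = 49.5.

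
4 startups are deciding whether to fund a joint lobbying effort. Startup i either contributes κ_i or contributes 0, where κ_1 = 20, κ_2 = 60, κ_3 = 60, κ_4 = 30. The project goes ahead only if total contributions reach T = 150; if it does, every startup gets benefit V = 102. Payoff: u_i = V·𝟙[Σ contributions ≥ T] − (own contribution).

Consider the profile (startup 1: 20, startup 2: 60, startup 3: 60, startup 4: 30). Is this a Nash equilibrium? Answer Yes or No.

No

Total = 170 ≥ 150: provided.
Startup 1 (pledges 20, payoff 82): dropping to 0 → total 150, payoff 102. Profitable deviation.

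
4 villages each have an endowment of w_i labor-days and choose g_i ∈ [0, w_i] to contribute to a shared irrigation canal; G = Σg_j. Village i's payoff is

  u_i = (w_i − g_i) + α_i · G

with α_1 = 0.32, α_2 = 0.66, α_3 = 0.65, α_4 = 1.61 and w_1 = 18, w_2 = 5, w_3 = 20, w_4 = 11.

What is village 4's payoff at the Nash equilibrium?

17.71

∂u_i/∂g_i = α_i − 1, so village i contributes w_i if α_i > 1, else 0.
α_i > 1 for i ∈ {4}; NE contributions (0, 0, 0, 11), G = 11.
u_4 = (11 − 11) + 1.61·11 = 17.71.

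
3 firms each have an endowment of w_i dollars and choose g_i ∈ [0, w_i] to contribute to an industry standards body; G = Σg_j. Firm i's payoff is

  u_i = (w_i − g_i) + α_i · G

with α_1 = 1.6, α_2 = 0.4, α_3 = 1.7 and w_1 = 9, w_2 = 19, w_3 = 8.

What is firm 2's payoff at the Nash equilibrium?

∂u_i/∂g_i = α_i − 1, so firm i contributes w_i if α_i > 1, else 0.
α_i > 1 for i ∈ {1, 3}; NE contributions (9, 0, 8), G = 17.
u_2 = (19 − 0) + 0.4·17 = 25.8.

25.8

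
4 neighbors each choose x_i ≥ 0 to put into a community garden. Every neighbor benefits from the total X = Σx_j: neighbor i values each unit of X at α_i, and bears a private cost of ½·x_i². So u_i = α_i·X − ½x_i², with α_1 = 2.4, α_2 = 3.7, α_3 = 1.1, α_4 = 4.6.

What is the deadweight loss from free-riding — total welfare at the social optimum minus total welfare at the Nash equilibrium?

Neighbor i's FOC: ∂u_i/∂x_i = α_i − x_i = 0, so x_i* = α_i.
NE contributions = (2.4, 3.7, 1.1, 4.6); X = 11.8.
W^NE = (Σα)·X − ½Σα_i² = 11.8² − ½·41.82 = 118.33.
Planner sets x_i = Σα_j = 11.8 for every i, so X^SO = 4·11.8 = 47.2.
W^SO = (Σα)·X^SO − ½·4·(Σα)² = (4/2)·11.8² = 278.48.
Deadweight loss = W^SO − W^NE = 160.15.

160.15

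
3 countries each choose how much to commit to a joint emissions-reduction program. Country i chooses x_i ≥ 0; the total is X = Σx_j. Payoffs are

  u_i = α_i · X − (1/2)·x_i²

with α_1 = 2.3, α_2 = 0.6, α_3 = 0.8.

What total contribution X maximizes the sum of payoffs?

Planner FOC: ∂(Σu_j)/∂x_i = (Σα_j) − x_i = 0, so x_i^SO = Σα_j = 3.7 for every i; X^SO = 11.1.

11.1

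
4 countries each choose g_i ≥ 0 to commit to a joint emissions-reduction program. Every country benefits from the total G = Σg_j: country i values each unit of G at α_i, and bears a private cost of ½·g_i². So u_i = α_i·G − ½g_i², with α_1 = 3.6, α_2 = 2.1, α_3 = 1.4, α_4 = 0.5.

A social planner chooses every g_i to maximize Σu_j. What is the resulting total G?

Planner FOC: ∂(Σu_j)/∂g_i = (Σα_j) − g_i = 0, so g_i^SO = Σα_j = 7.6 for every i; G^SO = 30.4.

30.4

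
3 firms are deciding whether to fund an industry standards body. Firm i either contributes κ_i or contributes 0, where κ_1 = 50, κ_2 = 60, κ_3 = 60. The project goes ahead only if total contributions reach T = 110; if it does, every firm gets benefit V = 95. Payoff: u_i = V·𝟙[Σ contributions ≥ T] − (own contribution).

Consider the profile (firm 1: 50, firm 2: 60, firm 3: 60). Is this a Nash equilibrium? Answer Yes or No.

Total = 170 ≥ 110: provided.
Firm 1 (pledges 50, payoff 45): dropping to 0 → total 120, payoff 95. Profitable deviation.

No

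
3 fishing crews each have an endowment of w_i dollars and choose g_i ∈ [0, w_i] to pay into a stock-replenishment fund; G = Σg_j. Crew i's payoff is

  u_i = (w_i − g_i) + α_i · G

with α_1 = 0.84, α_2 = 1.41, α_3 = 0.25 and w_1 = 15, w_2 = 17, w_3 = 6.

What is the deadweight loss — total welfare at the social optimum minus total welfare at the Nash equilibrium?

∂u_i/∂g_i = α_i − 1, so crew i contributes w_i if α_i > 1, else 0.
α_i > 1 for i ∈ {2}; NE contributions (0, 17, 0), G = 17.
W^NE = Σw_i − G^NE + (Σα_i)·G^NE = 38 + 1.5·17 = 63.5.
Planner: ∂(Σu_j)/∂g_i = Σα_j − 1 = 1.5 > 0, so everyone contributes w_i; G^SO = 38, W^SO = 38 + 1.5·38 = 95.
Deadweight loss = 31.5.

31.5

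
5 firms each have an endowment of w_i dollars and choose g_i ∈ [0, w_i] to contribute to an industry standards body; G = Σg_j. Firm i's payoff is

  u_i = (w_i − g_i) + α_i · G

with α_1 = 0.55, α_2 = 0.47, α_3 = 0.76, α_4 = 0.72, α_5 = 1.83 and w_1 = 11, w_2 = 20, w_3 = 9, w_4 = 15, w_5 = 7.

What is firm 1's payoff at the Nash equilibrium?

14.85

∂u_i/∂g_i = α_i − 1, so firm i contributes w_i if α_i > 1, else 0.
α_i > 1 for i ∈ {5}; NE contributions (0, 0, 0, 0, 7), G = 7.
u_1 = (11 − 0) + 0.55·7 = 14.85.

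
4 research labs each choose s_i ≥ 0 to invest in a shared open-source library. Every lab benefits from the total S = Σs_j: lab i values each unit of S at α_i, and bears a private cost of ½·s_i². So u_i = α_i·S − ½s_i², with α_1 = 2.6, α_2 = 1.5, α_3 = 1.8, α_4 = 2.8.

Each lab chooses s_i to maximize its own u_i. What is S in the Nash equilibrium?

8.7

Lab i's FOC: ∂u_i/∂s_i = α_i − s_i = 0, so s_i* = α_i.
NE contributions = (2.6, 1.5, 1.8, 2.8); S = 8.7.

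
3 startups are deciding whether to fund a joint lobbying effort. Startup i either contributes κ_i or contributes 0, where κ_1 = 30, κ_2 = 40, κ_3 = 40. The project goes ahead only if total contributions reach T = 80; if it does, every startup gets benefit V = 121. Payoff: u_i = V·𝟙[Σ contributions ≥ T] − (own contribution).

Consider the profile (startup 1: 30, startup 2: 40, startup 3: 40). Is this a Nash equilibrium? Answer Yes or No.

Total = 110 ≥ 80: provided.
Startup 1 (pledges 30, payoff 91): dropping to 0 → total 80, payoff 121. Profitable deviation.

No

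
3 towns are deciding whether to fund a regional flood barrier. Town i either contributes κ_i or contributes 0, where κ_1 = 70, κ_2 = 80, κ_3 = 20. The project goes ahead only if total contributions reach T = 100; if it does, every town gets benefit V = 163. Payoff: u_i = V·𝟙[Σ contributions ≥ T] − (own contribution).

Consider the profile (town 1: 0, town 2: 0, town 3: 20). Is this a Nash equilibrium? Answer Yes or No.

No

Total = 20 < 100: not provided.
Town 1 (pledges 0, payoff 0): pledging 70 → total 90, payoff -70. No gain.
Town 2 (pledges 0, payoff 0): pledging 80 → total 100, payoff 83. Profitable deviation.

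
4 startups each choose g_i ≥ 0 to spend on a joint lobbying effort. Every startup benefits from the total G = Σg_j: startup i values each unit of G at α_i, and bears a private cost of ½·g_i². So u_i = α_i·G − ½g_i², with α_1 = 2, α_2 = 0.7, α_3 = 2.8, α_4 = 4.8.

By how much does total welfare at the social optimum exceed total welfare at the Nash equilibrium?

123.775

Startup i's FOC: ∂u_i/∂g_i = α_i − g_i = 0, so g_i* = α_i.
NE contributions = (2, 0.7, 2.8, 4.8); G = 10.3.
W^NE = (Σα)·G − ½Σα_i² = 10.3² − ½·35.37 = 88.405.
Planner sets g_i = Σα_j = 10.3 for every i, so G^SO = 4·10.3 = 41.2.
W^SO = (Σα)·G^SO − ½·4·(Σα)² = (4/2)·10.3² = 212.18.
Deadweight loss = W^SO − W^NE = 123.775.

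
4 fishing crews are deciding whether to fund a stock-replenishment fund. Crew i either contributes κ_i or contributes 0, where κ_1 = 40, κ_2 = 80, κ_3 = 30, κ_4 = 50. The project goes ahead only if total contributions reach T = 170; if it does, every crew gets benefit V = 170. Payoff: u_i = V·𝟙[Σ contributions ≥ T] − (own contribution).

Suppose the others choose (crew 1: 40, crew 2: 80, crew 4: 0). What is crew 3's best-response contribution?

0

Others' total = 120. Even contributing 30 gives 150 < 170: no benefit either way.
Best response: 0.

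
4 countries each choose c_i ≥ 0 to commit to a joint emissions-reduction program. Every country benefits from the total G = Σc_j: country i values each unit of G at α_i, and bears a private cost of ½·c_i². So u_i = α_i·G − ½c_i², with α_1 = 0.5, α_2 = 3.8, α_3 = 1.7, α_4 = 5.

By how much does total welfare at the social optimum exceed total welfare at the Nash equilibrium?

Country i's FOC: ∂u_i/∂c_i = α_i − c_i = 0, so c_i* = α_i.
NE contributions = (0.5, 3.8, 1.7, 5); G = 11.
W^NE = (Σα)·G − ½Σα_i² = 11² − ½·42.58 = 99.71.
Planner sets c_i = Σα_j = 11 for every i, so G^SO = 4·11 = 44.
W^SO = (Σα)·G^SO − ½·4·(Σα)² = (4/2)·11² = 242.
Deadweight loss = W^SO − W^NE = 142.29.

142.29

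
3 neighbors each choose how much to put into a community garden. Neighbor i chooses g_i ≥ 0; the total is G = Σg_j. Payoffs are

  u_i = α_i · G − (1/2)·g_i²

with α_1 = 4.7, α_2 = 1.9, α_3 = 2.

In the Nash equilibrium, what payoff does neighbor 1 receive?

Neighbor i's FOC: ∂u_i/∂g_i = α_i − g_i = 0, so g_i* = α_i.
NE contributions = (4.7, 1.9, 2); G = 8.6.
u_1 = α_1·G − ½·(g_1)² = 4.7·8.6 − ½·4.7² = 29.375.

29.375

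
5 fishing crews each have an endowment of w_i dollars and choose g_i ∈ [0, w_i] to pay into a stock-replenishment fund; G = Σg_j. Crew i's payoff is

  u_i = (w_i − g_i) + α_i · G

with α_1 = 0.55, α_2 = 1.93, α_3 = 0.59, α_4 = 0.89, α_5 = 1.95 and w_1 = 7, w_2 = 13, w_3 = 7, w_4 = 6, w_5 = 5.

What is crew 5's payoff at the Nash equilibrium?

35.1

∂u_i/∂g_i = α_i − 1, so crew i contributes w_i if α_i > 1, else 0.
α_i > 1 for i ∈ {2, 5}; NE contributions (0, 13, 0, 0, 5), G = 18.
u_5 = (5 − 5) + 1.95·18 = 35.1.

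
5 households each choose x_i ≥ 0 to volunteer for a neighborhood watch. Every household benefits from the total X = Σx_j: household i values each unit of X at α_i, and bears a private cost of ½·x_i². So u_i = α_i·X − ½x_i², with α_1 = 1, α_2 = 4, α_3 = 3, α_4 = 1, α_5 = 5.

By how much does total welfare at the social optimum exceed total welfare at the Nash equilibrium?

Household i's FOC: ∂u_i/∂x_i = α_i − x_i = 0, so x_i* = α_i.
NE contributions = (1, 4, 3, 1, 5); X = 14.
W^NE = (Σα)·X − ½Σα_i² = 14² − ½·52 = 170.
Planner sets x_i = Σα_j = 14 for every i, so X^SO = 5·14 = 70.
W^SO = (Σα)·X^SO − ½·5·(Σα)² = (5/2)·14² = 490.
Deadweight loss = W^SO − W^NE = 320.

320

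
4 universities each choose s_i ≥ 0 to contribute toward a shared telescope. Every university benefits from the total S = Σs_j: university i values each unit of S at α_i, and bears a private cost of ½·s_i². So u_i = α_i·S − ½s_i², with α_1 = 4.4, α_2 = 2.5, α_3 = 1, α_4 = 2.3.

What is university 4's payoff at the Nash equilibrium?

University i's FOC: ∂u_i/∂s_i = α_i − s_i = 0, so s_i* = α_i.
NE contributions = (4.4, 2.5, 1, 2.3); S = 10.2.
u_4 = α_4·S − ½·(s_4)² = 2.3·10.2 − ½·2.3² = 20.815.

20.815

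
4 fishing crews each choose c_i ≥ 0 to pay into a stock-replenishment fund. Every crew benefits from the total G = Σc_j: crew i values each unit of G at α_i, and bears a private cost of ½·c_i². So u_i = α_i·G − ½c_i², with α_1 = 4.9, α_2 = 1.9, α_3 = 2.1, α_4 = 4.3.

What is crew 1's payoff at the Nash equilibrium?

Crew i's FOC: ∂u_i/∂c_i = α_i − c_i = 0, so c_i* = α_i.
NE contributions = (4.9, 1.9, 2.1, 4.3); G = 13.2.
u_1 = α_1·G − ½·(c_1)² = 4.9·13.2 − ½·4.9² = 52.675.

52.675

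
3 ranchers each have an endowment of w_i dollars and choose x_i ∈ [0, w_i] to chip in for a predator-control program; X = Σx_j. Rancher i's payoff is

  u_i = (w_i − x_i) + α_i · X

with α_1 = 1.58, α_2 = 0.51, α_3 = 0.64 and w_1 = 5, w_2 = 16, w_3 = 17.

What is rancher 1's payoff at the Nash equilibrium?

∂u_i/∂x_i = α_i − 1, so rancher i contributes w_i if α_i > 1, else 0.
α_i > 1 for i ∈ {1}; NE contributions (5, 0, 0), X = 5.
u_1 = (5 − 5) + 1.58·5 = 7.9.

7.9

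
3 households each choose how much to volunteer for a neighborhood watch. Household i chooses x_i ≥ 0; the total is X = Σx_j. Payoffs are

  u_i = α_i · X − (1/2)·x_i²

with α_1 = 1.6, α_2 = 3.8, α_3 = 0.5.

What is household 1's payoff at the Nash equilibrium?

Household i's FOC: ∂u_i/∂x_i = α_i − x_i = 0, so x_i* = α_i.
NE contributions = (1.6, 3.8, 0.5); X = 5.9.
u_1 = α_1·X − ½·(x_1)² = 1.6·5.9 − ½·1.6² = 8.16.

8.16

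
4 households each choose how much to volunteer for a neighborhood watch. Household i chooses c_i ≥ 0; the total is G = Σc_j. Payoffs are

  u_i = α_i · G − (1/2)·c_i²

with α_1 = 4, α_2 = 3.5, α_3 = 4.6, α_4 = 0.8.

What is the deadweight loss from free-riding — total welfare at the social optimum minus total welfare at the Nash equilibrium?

191.435

Household i's FOC: ∂u_i/∂c_i = α_i − c_i = 0, so c_i* = α_i.
NE contributions = (4, 3.5, 4.6, 0.8); G = 12.9.
W^NE = (Σα)·G − ½Σα_i² = 12.9² − ½·50.05 = 141.385.
Planner sets c_i = Σα_j = 12.9 for every i, so G^SO = 4·12.9 = 51.6.
W^SO = (Σα)·G^SO − ½·4·(Σα)² = (4/2)·12.9² = 332.82.
Deadweight loss = W^SO − W^NE = 191.435.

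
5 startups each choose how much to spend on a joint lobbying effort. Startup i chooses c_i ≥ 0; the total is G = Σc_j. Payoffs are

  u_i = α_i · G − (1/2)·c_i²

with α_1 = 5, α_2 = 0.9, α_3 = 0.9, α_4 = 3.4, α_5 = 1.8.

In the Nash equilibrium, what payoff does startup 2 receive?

10.395

Startup i's FOC: ∂u_i/∂c_i = α_i − c_i = 0, so c_i* = α_i.
NE contributions = (5, 0.9, 0.9, 3.4, 1.8); G = 12.
u_2 = α_2·G − ½·(c_2)² = 0.9·12 − ½·0.9² = 10.395.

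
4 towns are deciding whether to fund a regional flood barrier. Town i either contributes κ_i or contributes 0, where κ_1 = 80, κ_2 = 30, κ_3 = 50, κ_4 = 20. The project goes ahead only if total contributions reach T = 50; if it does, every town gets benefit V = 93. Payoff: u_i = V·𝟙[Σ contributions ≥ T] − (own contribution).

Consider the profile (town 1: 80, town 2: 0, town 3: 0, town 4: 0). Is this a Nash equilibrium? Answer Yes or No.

Total = 80 ≥ 50: provided.
Town 1 (pledges 80, payoff 13): dropping to 0 → total 0, payoff 0. No gain.
Town 2 (pledges 0, payoff 93): pledging 30 → total 110, payoff 63. No gain.
Town 3 (pledges 0, payoff 93): pledging 50 → total 130, payoff 43. No gain.
Town 4 (pledges 0, payoff 93): pledging 20 → total 100, payoff 73. No gain.

Yes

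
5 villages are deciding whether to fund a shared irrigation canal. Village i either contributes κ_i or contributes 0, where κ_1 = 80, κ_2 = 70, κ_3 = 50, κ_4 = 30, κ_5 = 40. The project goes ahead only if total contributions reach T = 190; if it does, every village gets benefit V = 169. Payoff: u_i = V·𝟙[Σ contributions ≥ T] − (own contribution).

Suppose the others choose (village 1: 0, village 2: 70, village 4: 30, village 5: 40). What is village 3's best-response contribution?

50

Others' total = 140. Contributing 50 brings total to 190 ≥ 190: gain V − κ_3 = 119.
Best response: 50.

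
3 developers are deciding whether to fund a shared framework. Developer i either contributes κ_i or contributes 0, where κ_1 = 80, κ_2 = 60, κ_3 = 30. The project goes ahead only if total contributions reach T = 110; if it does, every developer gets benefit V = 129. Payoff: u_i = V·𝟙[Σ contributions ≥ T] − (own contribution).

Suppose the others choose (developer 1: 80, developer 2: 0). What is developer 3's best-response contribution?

30

Others' total = 80. Contributing 30 brings total to 110 ≥ 110: gain V − κ_3 = 99.
Best response: 30.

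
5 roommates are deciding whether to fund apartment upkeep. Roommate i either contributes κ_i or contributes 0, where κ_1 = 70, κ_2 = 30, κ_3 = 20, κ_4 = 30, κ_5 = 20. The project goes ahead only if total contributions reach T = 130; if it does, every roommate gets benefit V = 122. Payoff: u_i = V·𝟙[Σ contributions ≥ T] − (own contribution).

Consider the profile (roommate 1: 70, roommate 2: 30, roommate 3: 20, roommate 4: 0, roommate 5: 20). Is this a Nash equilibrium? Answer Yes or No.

Total = 140 ≥ 130: provided.
Roommate 1 (pledges 70, payoff 52): dropping to 0 → total 70, payoff 0. No gain.
Roommate 2 (pledges 30, payoff 92): dropping to 0 → total 110, payoff 0. No gain.
Roommate 3 (pledges 20, payoff 102): dropping to 0 → total 120, payoff 0. No gain.
Roommate 4 (pledges 0, payoff 122): pledging 30 → total 170, payoff 92. No gain.
Roommate 5 (pledges 20, payoff 102): dropping to 0 → total 120, payoff 0. No gain.

Yes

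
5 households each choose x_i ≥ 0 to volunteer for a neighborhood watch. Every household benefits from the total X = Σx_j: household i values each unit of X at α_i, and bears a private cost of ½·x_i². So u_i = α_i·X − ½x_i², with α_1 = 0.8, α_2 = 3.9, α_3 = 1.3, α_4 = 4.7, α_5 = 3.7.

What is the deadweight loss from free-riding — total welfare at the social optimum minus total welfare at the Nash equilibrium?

337.7

Household i's FOC: ∂u_i/∂x_i = α_i − x_i = 0, so x_i* = α_i.
NE contributions = (0.8, 3.9, 1.3, 4.7, 3.7); X = 14.4.
W^NE = (Σα)·X − ½Σα_i² = 14.4² − ½·53.32 = 180.7.
Planner sets x_i = Σα_j = 14.4 for every i, so X^SO = 5·14.4 = 72.
W^SO = (Σα)·X^SO − ½·5·(Σα)² = (5/2)·14.4² = 518.4.
Deadweight loss = W^SO − W^NE = 337.7.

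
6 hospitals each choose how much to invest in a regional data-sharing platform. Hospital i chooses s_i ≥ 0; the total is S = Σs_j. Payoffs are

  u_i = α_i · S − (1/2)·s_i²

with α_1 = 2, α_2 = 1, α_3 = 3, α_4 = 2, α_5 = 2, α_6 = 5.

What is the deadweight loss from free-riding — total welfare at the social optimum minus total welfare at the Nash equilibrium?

Hospital i's FOC: ∂u_i/∂s_i = α_i − s_i = 0, so s_i* = α_i.
NE contributions = (2, 1, 3, 2, 2, 5); S = 15.
W^NE = (Σα)·S − ½Σα_i² = 15² − ½·47 = 201.5.
Planner sets s_i = Σα_j = 15 for every i, so S^SO = 6·15 = 90.
W^SO = (Σα)·S^SO − ½·6·(Σα)² = (6/2)·15² = 675.
Deadweight loss = W^SO − W^NE = 473.5.

473.5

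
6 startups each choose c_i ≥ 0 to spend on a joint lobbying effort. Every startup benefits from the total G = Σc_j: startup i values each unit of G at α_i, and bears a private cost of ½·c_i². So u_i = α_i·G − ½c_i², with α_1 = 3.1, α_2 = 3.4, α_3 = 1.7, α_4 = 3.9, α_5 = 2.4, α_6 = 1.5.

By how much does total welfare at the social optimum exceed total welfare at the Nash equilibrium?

Startup i's FOC: ∂u_i/∂c_i = α_i − c_i = 0, so c_i* = α_i.
NE contributions = (3.1, 3.4, 1.7, 3.9, 2.4, 1.5); G = 16.
W^NE = (Σα)·G − ½Σα_i² = 16² − ½·47.28 = 232.36.
Planner sets c_i = Σα_j = 16 for every i, so G^SO = 6·16 = 96.
W^SO = (Σα)·G^SO − ½·6·(Σα)² = (6/2)·16² = 768.
Deadweight loss = W^SO − W^NE = 535.64.

535.64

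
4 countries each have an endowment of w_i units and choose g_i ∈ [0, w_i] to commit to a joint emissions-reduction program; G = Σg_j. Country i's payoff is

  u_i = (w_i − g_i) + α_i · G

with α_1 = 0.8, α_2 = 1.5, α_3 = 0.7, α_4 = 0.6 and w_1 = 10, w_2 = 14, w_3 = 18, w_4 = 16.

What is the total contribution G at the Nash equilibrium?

14

∂u_i/∂g_i = α_i − 1, so country i contributes w_i if α_i > 1, else 0.
α_i > 1 for i ∈ {2}; NE contributions (0, 14, 0, 0), G = 14.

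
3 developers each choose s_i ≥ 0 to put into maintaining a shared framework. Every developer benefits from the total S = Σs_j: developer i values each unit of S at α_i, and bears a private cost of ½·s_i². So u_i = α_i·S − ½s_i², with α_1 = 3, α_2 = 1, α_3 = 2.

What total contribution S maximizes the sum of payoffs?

18

Planner FOC: ∂(Σu_j)/∂s_i = (Σα_j) − s_i = 0, so s_i^SO = Σα_j = 6 for every i; S^SO = 18.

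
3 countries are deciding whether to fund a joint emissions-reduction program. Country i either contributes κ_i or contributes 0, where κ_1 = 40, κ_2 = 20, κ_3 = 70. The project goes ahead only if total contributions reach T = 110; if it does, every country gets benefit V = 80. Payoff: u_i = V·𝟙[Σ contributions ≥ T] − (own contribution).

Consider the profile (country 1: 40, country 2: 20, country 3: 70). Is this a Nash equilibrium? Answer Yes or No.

No

Total = 130 ≥ 110: provided.
Country 1 (pledges 40, payoff 40): dropping to 0 → total 90, payoff 0. No gain.
Country 2 (pledges 20, payoff 60): dropping to 0 → total 110, payoff 80. Profitable deviation.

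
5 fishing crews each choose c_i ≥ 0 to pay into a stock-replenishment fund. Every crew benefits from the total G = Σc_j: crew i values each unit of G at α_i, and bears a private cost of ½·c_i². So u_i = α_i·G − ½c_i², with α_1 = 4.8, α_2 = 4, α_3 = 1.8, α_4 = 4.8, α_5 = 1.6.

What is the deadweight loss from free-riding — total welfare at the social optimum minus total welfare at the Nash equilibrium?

Crew i's FOC: ∂u_i/∂c_i = α_i − c_i = 0, so c_i* = α_i.
NE contributions = (4.8, 4, 1.8, 4.8, 1.6); G = 17.
W^NE = (Σα)·G − ½Σα_i² = 17² − ½·67.88 = 255.06.
Planner sets c_i = Σα_j = 17 for every i, so G^SO = 5·17 = 85.
W^SO = (Σα)·G^SO − ½·5·(Σα)² = (5/2)·17² = 722.5.
Deadweight loss = W^SO − W^NE = 467.44.

467.44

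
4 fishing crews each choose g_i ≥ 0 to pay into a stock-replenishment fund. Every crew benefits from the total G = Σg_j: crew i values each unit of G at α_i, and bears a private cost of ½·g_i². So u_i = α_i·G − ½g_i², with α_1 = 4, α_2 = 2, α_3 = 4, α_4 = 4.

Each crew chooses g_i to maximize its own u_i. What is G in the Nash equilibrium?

Crew i's FOC: ∂u_i/∂g_i = α_i − g_i = 0, so g_i* = α_i.
NE contributions = (4, 2, 4, 4); G = 14.

14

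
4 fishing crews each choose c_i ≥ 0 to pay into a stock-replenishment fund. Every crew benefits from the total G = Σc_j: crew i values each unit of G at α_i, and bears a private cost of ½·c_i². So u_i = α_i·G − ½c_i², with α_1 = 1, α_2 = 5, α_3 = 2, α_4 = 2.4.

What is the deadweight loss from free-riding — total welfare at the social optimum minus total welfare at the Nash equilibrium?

Crew i's FOC: ∂u_i/∂c_i = α_i − c_i = 0, so c_i* = α_i.
NE contributions = (1, 5, 2, 2.4); G = 10.4.
W^NE = (Σα)·G − ½Σα_i² = 10.4² − ½·35.76 = 90.28.
Planner sets c_i = Σα_j = 10.4 for every i, so G^SO = 4·10.4 = 41.6.
W^SO = (Σα)·G^SO − ½·4·(Σα)² = (4/2)·10.4² = 216.32.
Deadweight loss = W^SO − W^NE = 126.04.

126.04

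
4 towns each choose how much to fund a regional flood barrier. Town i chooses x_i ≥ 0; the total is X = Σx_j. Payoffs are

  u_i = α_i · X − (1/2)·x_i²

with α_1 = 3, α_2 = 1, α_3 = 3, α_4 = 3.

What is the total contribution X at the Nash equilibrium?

Town i's FOC: ∂u_i/∂x_i = α_i − x_i = 0, so x_i* = α_i.
NE contributions = (3, 1, 3, 3); X = 10.

10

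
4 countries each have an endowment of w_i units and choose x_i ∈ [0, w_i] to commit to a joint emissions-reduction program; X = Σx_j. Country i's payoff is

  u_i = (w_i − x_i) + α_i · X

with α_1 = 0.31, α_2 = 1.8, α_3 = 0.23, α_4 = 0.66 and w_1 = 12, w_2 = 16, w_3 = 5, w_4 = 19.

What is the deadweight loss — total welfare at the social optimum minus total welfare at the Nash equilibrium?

72

∂u_i/∂x_i = α_i − 1, so country i contributes w_i if α_i > 1, else 0.
α_i > 1 for i ∈ {2}; NE contributions (0, 16, 0, 0), X = 16.
W^NE = Σw_i − X^NE + (Σα_i)·X^NE = 52 + 2·16 = 84.
Planner: ∂(Σu_j)/∂x_i = Σα_j − 1 = 2 > 0, so everyone contributes w_i; X^SO = 52, W^SO = 52 + 2·52 = 156.
Deadweight loss = 72.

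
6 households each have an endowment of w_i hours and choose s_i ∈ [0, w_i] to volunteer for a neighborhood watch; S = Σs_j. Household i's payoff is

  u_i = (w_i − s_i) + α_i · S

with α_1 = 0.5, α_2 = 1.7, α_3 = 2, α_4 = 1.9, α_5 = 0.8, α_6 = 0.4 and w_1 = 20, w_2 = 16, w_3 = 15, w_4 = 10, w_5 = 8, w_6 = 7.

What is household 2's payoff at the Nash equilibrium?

∂u_i/∂s_i = α_i − 1, so household i contributes w_i if α_i > 1, else 0.
α_i > 1 for i ∈ {2, 3, 4}; NE contributions (0, 16, 15, 10, 0, 0), S = 41.
u_2 = (16 − 16) + 1.7·41 = 69.7.

69.7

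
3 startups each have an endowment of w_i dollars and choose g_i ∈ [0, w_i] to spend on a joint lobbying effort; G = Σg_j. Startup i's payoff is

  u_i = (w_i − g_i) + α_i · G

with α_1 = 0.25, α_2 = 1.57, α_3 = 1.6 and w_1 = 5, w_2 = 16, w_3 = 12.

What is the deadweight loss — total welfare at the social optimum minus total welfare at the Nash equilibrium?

12.1

∂u_i/∂g_i = α_i − 1, so startup i contributes w_i if α_i > 1, else 0.
α_i > 1 for i ∈ {2, 3}; NE contributions (0, 16, 12), G = 28.
W^NE = Σw_i − G^NE + (Σα_i)·G^NE = 33 + 2.42·28 = 100.76.
Planner: ∂(Σu_j)/∂g_i = Σα_j − 1 = 2.42 > 0, so everyone contributes w_i; G^SO = 33, W^SO = 33 + 2.42·33 = 112.86.
Deadweight loss = 12.1.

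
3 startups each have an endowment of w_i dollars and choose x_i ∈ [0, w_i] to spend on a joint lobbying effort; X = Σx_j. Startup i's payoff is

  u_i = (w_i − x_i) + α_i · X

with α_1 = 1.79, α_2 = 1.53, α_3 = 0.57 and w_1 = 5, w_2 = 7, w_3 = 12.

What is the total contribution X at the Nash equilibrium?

12

∂u_i/∂x_i = α_i − 1, so startup i contributes w_i if α_i > 1, else 0.
α_i > 1 for i ∈ {1, 2}; NE contributions (5, 7, 0), X = 12.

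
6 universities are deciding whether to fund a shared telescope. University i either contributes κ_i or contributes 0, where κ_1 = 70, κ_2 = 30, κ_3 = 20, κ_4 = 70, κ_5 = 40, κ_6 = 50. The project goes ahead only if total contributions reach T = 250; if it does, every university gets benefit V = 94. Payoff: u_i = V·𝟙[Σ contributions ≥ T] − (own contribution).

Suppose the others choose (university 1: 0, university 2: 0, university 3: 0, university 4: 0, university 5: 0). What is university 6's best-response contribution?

Others' total = 0. Even contributing 50 gives 50 < 250: no benefit either way.
Best response: 0.

0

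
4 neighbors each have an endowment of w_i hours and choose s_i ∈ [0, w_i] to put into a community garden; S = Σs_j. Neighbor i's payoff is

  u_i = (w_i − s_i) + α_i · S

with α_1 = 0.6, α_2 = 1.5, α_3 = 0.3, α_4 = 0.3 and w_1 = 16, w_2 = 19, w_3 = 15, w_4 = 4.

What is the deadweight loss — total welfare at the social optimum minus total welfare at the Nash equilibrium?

59.5

∂u_i/∂s_i = α_i − 1, so neighbor i contributes w_i if α_i > 1, else 0.
α_i > 1 for i ∈ {2}; NE contributions (0, 19, 0, 0), S = 19.
W^NE = Σw_i − S^NE + (Σα_i)·S^NE = 54 + 1.7·19 = 86.3.
Planner: ∂(Σu_j)/∂s_i = Σα_j − 1 = 1.7 > 0, so everyone contributes w_i; S^SO = 54, W^SO = 54 + 1.7·54 = 145.8.
Deadweight loss = 59.5.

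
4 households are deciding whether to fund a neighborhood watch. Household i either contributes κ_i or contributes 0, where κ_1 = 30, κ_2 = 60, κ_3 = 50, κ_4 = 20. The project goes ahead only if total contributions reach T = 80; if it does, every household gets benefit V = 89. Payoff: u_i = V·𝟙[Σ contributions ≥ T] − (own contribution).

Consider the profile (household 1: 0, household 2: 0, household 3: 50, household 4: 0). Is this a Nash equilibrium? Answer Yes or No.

No

Total = 50 < 80: not provided.
Household 1 (pledges 0, payoff 0): pledging 30 → total 80, payoff 59. Profitable deviation.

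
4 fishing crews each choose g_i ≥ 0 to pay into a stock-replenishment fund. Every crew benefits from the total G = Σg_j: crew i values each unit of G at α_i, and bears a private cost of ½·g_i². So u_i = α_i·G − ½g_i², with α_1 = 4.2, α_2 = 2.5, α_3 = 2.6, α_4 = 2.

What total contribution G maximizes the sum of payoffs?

45.2

Planner FOC: ∂(Σu_j)/∂g_i = (Σα_j) − g_i = 0, so g_i^SO = Σα_j = 11.3 for every i; G^SO = 45.2.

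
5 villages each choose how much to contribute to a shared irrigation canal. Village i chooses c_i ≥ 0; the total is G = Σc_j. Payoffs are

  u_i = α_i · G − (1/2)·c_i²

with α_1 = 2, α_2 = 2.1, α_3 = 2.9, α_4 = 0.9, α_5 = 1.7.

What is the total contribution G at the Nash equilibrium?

9.6

Village i's FOC: ∂u_i/∂c_i = α_i − c_i = 0, so c_i* = α_i.
NE contributions = (2, 2.1, 2.9, 0.9, 1.7); G = 9.6.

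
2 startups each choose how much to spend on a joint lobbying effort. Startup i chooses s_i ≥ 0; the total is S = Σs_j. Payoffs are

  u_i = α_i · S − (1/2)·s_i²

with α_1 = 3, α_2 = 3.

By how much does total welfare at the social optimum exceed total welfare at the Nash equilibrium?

Startup i's FOC: ∂u_i/∂s_i = α_i − s_i = 0, so s_i* = α_i.
NE contributions = (3, 3); S = 6.
W^NE = (Σα)·S − ½Σα_i² = 6² − ½·18 = 27.
Planner sets s_i = Σα_j = 6 for every i, so S^SO = 2·6 = 12.
W^SO = (Σα)·S^SO − ½·2·(Σα)² = (2/2)·6² = 36.
Deadweight loss = W^SO − W^NE = 9.

9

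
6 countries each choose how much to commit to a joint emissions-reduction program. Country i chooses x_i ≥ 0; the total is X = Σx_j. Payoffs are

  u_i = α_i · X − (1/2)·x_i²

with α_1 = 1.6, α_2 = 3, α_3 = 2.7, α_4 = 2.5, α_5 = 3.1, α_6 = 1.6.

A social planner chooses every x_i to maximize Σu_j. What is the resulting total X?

87

Planner FOC: ∂(Σu_j)/∂x_i = (Σα_j) − x_i = 0, so x_i^SO = Σα_j = 14.5 for every i; X^SO = 87.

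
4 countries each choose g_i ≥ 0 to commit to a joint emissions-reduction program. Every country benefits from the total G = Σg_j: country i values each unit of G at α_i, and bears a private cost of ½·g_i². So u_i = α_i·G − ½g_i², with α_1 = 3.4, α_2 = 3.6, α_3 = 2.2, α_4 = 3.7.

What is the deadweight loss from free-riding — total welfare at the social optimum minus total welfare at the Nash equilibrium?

Country i's FOC: ∂u_i/∂g_i = α_i − g_i = 0, so g_i* = α_i.
NE contributions = (3.4, 3.6, 2.2, 3.7); G = 12.9.
W^NE = (Σα)·G − ½Σα_i² = 12.9² − ½·43.05 = 144.885.
Planner sets g_i = Σα_j = 12.9 for every i, so G^SO = 4·12.9 = 51.6.
W^SO = (Σα)·G^SO − ½·4·(Σα)² = (4/2)·12.9² = 332.82.
Deadweight loss = W^SO − W^NE = 187.935.

187.935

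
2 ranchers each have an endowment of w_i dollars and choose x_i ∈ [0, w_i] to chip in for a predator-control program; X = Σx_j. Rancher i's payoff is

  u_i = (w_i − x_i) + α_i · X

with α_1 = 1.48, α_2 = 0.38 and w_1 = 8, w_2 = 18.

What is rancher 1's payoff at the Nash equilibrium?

11.84

∂u_i/∂x_i = α_i − 1, so rancher i contributes w_i if α_i > 1, else 0.
α_i > 1 for i ∈ {1}; NE contributions (8, 0), X = 8.
u_1 = (8 − 8) + 1.48·8 = 11.84.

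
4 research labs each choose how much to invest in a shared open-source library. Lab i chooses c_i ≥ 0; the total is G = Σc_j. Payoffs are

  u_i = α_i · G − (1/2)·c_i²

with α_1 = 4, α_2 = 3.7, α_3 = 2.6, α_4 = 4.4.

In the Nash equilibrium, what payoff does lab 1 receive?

50.8

Lab i's FOC: ∂u_i/∂c_i = α_i − c_i = 0, so c_i* = α_i.
NE contributions = (4, 3.7, 2.6, 4.4); G = 14.7.
u_1 = α_1·G − ½·(c_1)² = 4·14.7 − ½·4² = 50.8.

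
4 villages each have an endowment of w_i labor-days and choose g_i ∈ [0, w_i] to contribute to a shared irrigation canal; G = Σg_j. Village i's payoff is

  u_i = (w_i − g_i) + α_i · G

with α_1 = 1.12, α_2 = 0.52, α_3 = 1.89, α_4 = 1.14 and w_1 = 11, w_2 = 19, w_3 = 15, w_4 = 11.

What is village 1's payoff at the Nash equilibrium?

41.44

∂u_i/∂g_i = α_i − 1, so village i contributes w_i if α_i > 1, else 0.
α_i > 1 for i ∈ {1, 3, 4}; NE contributions (11, 0, 15, 11), G = 37.
u_1 = (11 − 11) + 1.12·37 = 41.44.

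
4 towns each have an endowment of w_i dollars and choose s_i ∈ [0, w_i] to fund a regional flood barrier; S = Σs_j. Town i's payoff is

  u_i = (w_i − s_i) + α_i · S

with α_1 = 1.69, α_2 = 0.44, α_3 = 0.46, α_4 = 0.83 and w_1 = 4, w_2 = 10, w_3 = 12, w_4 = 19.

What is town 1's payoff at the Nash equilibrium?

∂u_i/∂s_i = α_i − 1, so town i contributes w_i if α_i > 1, else 0.
α_i > 1 for i ∈ {1}; NE contributions (4, 0, 0, 0), S = 4.
u_1 = (4 − 4) + 1.69·4 = 6.76.

6.76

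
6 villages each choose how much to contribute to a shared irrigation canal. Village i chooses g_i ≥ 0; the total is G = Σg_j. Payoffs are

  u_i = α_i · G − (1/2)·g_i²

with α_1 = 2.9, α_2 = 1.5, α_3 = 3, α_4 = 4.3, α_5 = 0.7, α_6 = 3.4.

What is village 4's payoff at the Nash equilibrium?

Village i's FOC: ∂u_i/∂g_i = α_i − g_i = 0, so g_i* = α_i.
NE contributions = (2.9, 1.5, 3, 4.3, 0.7, 3.4); G = 15.8.
u_4 = α_4·G − ½·(g_4)² = 4.3·15.8 − ½·4.3² = 58.695.

58.695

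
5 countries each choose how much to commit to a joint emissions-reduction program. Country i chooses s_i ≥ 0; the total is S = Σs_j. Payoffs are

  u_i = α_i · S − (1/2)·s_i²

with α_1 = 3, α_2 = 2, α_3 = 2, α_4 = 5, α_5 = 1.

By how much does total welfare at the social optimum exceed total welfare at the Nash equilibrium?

Country i's FOC: ∂u_i/∂s_i = α_i − s_i = 0, so s_i* = α_i.
NE contributions = (3, 2, 2, 5, 1); S = 13.
W^NE = (Σα)·S − ½Σα_i² = 13² − ½·43 = 147.5.
Planner sets s_i = Σα_j = 13 for every i, so S^SO = 5·13 = 65.
W^SO = (Σα)·S^SO − ½·5·(Σα)² = (5/2)·13² = 422.5.
Deadweight loss = W^SO − W^NE = 275.

275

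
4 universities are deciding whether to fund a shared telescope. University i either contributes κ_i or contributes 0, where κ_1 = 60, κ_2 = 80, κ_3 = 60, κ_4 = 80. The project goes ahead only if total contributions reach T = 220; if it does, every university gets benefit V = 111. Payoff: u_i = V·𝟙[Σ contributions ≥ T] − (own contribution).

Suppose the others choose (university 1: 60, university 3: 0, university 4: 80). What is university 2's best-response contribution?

Others' total = 140. Contributing 80 brings total to 220 ≥ 220: gain V − κ_2 = 31.
Best response: 80.

80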